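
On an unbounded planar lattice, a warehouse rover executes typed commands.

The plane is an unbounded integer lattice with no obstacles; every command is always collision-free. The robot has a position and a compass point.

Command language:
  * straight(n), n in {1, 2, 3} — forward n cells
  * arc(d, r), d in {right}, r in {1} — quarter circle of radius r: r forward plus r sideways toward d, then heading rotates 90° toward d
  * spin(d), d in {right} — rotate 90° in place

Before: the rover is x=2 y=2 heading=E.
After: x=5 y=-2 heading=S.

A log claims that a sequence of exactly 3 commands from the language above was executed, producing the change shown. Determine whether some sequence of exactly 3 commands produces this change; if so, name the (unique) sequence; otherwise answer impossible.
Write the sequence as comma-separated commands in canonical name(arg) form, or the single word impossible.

key: cell and facing (now S) both changed — the 3 commands mix motion and turning
initial: x=2 y=2 heading=E
[1] after straight(2): x=4 y=2 heading=E
[2] after arc(right, 1): x=5 y=1 heading=S
[3] after straight(3): x=5 y=-2 heading=S
no rival 3-sequence matches.

straight(2), arc(right, 1), straight(3)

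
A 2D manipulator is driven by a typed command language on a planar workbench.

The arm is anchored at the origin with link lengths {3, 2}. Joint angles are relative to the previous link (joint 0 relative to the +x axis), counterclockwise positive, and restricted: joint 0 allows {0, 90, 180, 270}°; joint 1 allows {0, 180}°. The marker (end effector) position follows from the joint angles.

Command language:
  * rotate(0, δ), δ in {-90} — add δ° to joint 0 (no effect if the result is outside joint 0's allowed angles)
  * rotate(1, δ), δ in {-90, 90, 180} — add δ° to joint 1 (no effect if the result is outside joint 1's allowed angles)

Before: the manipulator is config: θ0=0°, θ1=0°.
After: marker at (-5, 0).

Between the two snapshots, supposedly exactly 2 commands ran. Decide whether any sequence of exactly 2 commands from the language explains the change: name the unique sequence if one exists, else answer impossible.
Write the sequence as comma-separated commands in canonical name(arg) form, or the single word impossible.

start: config: θ0=0°, θ1=0°
[1] after rotate(0, -90): config: θ0=270°, θ1=0°
[2] after rotate(0, -90): config: θ0=180°, θ1=0°
uniquely the one of 16 2-step routes that fits.

rotate(0, -90), rotate(0, -90)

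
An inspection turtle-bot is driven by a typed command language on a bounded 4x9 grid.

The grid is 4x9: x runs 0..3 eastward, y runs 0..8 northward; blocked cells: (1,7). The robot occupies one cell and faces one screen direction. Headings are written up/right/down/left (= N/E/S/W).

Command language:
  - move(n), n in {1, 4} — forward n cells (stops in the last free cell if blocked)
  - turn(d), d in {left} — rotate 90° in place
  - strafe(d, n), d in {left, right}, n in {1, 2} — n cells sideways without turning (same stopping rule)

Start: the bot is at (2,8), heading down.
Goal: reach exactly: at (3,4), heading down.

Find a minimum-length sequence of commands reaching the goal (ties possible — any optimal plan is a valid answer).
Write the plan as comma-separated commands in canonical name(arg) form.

move(4), strafe(left, 1)

t0: at (2,8), heading down
step 1 (move(4)): at (2,4), heading down
step 2 (strafe(left, 1)): at (3,4), heading down
no 1-step plan works, so 2 is optimal.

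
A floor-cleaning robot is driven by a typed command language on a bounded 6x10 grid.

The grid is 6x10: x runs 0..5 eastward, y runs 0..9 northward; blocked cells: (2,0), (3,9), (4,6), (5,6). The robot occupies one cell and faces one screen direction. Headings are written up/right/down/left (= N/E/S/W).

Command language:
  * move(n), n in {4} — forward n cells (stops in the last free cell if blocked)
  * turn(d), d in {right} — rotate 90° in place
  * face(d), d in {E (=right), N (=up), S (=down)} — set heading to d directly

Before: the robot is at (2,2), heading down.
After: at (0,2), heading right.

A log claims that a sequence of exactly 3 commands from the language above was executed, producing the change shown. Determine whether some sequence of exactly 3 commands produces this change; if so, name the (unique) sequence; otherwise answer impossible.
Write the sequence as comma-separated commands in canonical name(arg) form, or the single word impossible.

key: move(4) runs into the grid edge before its full distance
t0: at (2,2), heading down
t=1 turn(right) ⇒ at (2,2), heading left
t=2 move(4) ⇒ at (0,2), heading left
t=3 face(E) ⇒ at (0,2), heading right
all 125 alternatives checked — unique.

turn(right), move(4), face(E)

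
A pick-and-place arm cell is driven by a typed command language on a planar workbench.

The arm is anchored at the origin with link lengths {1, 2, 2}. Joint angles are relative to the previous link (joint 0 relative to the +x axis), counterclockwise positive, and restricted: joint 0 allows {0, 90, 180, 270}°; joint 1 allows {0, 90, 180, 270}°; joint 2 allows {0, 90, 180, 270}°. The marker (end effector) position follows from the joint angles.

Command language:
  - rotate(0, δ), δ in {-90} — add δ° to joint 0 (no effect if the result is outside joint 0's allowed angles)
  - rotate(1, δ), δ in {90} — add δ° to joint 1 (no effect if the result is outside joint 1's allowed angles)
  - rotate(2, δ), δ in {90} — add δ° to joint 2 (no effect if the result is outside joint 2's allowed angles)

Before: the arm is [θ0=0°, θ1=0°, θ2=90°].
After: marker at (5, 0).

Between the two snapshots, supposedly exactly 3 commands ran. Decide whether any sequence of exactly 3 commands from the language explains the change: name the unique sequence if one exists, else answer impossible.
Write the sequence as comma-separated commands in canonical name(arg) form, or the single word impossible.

begin: [θ0=0°, θ1=0°, θ2=90°]
1. rotate(2, 90) → [θ0=0°, θ1=0°, θ2=180°]
2. rotate(2, 90) → [θ0=0°, θ1=0°, θ2=270°]
3. rotate(2, 90) → [θ0=0°, θ1=0°, θ2=0°]
no other 3-command option fits: unique.

rotate(2, 90), rotate(2, 90), rotate(2, 90)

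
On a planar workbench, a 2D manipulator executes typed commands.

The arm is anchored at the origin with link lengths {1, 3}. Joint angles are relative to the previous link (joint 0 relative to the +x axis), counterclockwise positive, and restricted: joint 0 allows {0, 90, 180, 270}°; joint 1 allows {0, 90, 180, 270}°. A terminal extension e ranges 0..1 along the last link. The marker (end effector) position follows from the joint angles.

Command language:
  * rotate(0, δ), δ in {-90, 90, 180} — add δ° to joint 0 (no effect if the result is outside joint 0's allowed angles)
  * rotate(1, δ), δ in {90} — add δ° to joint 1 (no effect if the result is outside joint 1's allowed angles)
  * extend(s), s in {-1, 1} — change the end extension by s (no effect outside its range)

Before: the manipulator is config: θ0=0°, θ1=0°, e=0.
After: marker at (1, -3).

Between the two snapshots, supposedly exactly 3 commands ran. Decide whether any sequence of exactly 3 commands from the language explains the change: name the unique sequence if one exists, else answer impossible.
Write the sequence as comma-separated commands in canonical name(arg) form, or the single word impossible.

begin: config: θ0=0°, θ1=0°, e=0
step 1 (rotate(1, 90)): config: θ0=0°, θ1=90°, e=0
step 2 (rotate(1, 90)): config: θ0=0°, θ1=180°, e=0
step 3 (rotate(1, 90)): config: θ0=0°, θ1=270°, e=0
no rival 3-sequence matches.

rotate(1, 90), rotate(1, 90), rotate(1, 90)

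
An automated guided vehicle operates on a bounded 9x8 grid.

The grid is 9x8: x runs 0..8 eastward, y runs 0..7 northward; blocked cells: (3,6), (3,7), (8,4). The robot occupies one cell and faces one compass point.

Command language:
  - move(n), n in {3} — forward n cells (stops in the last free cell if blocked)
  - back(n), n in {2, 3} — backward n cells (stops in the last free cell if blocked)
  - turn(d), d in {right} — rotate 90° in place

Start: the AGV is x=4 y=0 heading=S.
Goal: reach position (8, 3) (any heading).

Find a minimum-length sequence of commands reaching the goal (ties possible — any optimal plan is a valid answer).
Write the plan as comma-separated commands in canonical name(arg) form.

back(3), turn(right), back(3), back(3)

initial: x=4 y=0 heading=S
t=1 back(3) ⇒ x=4 y=3 heading=S
t=2 turn(right) ⇒ x=4 y=3 heading=W
t=3 back(3) ⇒ x=7 y=3 heading=W
t=4 back(3) ⇒ x=8 y=3 heading=W
shorter routes all fall short; 4 is best.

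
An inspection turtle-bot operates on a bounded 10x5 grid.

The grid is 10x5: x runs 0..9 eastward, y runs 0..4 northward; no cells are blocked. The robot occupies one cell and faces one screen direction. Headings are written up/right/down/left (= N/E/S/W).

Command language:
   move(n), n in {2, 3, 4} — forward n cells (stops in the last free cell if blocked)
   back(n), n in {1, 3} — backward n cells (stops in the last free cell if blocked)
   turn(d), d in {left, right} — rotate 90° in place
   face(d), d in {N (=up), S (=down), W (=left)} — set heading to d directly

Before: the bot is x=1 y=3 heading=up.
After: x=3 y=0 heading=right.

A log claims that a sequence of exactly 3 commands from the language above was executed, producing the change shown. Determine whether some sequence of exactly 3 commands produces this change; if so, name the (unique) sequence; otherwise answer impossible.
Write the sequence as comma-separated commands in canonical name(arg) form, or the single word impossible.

back(3), turn(right), move(2)

key: order matters: swapping back(3) and move(2) lands elsewhere
start: x=1 y=3 heading=up
1. back(3) → x=1 y=0 heading=up
2. turn(right) → x=1 y=0 heading=right
3. move(2) → x=3 y=0 heading=right
all 1000 alternatives checked — unique.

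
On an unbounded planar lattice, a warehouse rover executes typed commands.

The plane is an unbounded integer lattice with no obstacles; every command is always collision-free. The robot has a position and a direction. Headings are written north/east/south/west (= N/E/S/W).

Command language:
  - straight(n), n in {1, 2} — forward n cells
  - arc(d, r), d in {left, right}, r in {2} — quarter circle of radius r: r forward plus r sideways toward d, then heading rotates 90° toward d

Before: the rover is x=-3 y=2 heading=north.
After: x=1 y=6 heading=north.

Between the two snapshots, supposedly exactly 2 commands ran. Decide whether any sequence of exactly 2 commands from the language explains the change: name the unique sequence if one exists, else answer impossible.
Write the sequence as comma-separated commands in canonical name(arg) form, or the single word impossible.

arc(right, 2), arc(left, 2)

key: order matters: swapping arc(right, 2) and arc(left, 2) lands elsewhere
start: x=-3 y=2 heading=north
t=1 arc(right, 2) ⇒ x=-1 y=4 heading=east
t=2 arc(left, 2) ⇒ x=1 y=6 heading=north
no rival 2-sequence matches.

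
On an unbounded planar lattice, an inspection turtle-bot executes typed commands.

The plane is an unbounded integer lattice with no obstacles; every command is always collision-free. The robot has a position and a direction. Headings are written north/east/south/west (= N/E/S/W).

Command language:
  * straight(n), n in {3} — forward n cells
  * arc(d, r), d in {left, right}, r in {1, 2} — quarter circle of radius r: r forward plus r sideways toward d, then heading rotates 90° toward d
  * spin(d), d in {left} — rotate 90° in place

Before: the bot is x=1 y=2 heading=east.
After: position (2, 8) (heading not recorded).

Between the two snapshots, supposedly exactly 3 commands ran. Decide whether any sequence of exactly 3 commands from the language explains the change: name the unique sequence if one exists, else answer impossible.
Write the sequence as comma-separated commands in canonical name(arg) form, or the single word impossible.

key: running arc(left, 1) before arc(left, 2) would end elsewhere — order is forced
from: x=1 y=2 heading=east
step 1 (arc(left, 2)): x=3 y=4 heading=north
step 2 (straight(3)): x=3 y=7 heading=north
step 3 (arc(left, 1)): x=2 y=8 heading=west
all 216 alternatives checked — unique.

arc(left, 2), straight(3), arc(left, 1)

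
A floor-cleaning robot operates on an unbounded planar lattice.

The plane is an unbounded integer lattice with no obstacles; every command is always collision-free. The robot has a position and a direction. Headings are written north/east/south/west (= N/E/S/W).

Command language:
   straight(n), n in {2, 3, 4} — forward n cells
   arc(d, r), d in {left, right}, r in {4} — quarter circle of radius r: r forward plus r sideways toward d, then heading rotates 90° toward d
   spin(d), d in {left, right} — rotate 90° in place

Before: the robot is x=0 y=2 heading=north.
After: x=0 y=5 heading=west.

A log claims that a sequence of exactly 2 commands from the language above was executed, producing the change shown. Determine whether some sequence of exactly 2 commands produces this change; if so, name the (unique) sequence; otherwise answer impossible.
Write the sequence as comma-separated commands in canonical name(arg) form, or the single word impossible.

straight(3), spin(left)

key: cell and facing (now W) both changed — the 2 commands mix motion and turning
initial: x=0 y=2 heading=north
[1] after straight(3): x=0 y=5 heading=north
[2] after spin(left): x=0 y=5 heading=west
no rival 2-sequence matches.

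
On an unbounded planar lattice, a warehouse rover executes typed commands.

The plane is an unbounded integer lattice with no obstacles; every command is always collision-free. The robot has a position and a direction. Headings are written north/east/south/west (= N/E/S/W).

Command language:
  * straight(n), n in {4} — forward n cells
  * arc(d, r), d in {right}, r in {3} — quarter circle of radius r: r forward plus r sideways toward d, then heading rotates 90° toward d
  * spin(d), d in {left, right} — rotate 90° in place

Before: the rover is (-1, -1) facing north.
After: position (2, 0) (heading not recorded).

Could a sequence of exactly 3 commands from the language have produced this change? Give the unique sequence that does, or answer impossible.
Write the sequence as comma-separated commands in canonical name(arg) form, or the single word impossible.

straight(4), spin(right), arc(right, 3)

key: order matters: swapping straight(4) and arc(right, 3) lands elsewhere
begin: (-1, -1) facing north
step 1 (straight(4)): (-1, 3) facing north
step 2 (spin(right)): (-1, 3) facing east
step 3 (arc(right, 3)): (2, 0) facing south
no other 3-command option fits: unique.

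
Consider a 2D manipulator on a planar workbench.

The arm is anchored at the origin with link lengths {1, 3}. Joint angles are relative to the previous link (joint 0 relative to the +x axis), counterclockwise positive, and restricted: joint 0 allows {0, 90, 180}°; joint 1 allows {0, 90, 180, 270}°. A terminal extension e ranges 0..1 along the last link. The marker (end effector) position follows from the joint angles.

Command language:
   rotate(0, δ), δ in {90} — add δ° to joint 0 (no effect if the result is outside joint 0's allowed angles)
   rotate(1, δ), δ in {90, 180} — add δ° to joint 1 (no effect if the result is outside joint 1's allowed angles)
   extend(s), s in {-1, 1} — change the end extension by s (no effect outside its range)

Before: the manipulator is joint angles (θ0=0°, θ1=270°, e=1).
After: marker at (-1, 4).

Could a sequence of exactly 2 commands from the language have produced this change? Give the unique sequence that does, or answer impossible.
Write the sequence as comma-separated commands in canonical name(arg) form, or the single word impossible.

rotate(0, 90), rotate(0, 90)

begin: joint angles (θ0=0°, θ1=270°, e=1)
step 1 (rotate(0, 90)): joint angles (θ0=90°, θ1=270°, e=1)
step 2 (rotate(0, 90)): joint angles (θ0=180°, θ1=270°, e=1)
no rival 2-sequence matches.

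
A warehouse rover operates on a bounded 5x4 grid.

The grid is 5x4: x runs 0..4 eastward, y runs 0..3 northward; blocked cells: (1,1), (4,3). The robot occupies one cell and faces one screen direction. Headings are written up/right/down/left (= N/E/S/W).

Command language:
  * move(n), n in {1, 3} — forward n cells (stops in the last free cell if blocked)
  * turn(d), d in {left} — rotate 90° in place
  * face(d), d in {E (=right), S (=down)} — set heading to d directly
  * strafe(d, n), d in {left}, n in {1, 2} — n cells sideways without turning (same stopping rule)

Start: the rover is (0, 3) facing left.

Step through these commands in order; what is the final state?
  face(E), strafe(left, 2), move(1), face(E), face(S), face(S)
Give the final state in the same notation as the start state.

start: (0, 3) facing left
[1] after face(E): (0, 3) facing right
[2] after strafe(left, 2): (0, 3) facing right
[3] after move(1): (1, 3) facing right
[4] after face(E): (1, 3) facing right
[5] after face(S): (1, 3) facing down
[6] after face(S): (1, 3) facing down

(1, 3) facing down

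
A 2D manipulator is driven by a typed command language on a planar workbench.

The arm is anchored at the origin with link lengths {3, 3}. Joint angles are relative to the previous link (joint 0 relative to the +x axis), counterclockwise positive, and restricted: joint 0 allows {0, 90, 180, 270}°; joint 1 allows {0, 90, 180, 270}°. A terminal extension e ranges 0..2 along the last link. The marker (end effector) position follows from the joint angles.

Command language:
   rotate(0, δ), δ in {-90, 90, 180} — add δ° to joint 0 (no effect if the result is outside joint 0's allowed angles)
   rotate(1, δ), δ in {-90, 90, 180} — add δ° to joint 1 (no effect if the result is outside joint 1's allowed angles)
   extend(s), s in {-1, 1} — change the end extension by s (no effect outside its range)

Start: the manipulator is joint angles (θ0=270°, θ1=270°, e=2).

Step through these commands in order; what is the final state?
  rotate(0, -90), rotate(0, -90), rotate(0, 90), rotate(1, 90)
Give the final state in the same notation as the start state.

joint angles (θ0=180°, θ1=0°, e=2)

start: joint angles (θ0=270°, θ1=270°, e=2)
step 1 (rotate(0, -90)): joint angles (θ0=180°, θ1=270°, e=2)
step 2 (rotate(0, -90)): joint angles (θ0=90°, θ1=270°, e=2)
step 3 (rotate(0, 90)): joint angles (θ0=180°, θ1=270°, e=2)
step 4 (rotate(1, 90)): joint angles (θ0=180°, θ1=0°, e=2)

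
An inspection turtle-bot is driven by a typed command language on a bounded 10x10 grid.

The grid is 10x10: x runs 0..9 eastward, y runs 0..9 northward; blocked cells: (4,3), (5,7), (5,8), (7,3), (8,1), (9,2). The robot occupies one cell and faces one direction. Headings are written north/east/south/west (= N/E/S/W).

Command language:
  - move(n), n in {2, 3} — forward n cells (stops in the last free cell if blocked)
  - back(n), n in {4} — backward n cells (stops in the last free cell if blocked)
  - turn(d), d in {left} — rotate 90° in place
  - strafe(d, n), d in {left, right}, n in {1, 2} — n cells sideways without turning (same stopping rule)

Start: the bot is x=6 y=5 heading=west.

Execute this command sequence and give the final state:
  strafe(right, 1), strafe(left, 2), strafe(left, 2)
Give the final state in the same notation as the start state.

begin: x=6 y=5 heading=west
t=1 strafe(right, 1) ⇒ x=6 y=6 heading=west
t=2 strafe(left, 2) ⇒ x=6 y=4 heading=west
t=3 strafe(left, 2) ⇒ x=6 y=2 heading=west

x=6 y=2 heading=west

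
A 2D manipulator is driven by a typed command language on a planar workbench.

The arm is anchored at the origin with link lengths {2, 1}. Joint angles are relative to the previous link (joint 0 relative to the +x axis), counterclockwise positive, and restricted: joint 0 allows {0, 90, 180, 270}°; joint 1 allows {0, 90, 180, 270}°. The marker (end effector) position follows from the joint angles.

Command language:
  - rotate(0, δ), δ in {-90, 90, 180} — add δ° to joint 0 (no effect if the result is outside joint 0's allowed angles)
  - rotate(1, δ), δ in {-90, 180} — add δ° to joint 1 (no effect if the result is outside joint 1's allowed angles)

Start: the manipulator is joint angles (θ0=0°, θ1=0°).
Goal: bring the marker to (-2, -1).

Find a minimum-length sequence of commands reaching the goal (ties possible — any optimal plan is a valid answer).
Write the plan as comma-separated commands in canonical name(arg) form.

t0: joint angles (θ0=0°, θ1=0°)
1. rotate(0, 180) → joint angles (θ0=180°, θ1=0°)
2. rotate(1, 180) → joint angles (θ0=180°, θ1=180°)
3. rotate(1, -90) → joint angles (θ0=180°, θ1=90°)
minimal: 3 command(s), checked below 3.

rotate(0, 180), rotate(1, 180), rotate(1, -90)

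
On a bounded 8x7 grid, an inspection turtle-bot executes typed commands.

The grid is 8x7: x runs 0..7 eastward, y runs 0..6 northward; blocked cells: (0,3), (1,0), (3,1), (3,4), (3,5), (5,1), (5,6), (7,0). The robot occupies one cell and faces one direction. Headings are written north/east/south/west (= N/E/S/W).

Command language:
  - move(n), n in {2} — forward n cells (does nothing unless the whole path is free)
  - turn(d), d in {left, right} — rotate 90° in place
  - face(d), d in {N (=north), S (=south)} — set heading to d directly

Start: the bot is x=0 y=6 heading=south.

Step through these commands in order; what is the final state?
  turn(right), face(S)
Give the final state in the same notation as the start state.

initial: x=0 y=6 heading=south
step 1 (turn(right)): x=0 y=6 heading=west
step 2 (face(S)): x=0 y=6 heading=south

x=0 y=6 heading=south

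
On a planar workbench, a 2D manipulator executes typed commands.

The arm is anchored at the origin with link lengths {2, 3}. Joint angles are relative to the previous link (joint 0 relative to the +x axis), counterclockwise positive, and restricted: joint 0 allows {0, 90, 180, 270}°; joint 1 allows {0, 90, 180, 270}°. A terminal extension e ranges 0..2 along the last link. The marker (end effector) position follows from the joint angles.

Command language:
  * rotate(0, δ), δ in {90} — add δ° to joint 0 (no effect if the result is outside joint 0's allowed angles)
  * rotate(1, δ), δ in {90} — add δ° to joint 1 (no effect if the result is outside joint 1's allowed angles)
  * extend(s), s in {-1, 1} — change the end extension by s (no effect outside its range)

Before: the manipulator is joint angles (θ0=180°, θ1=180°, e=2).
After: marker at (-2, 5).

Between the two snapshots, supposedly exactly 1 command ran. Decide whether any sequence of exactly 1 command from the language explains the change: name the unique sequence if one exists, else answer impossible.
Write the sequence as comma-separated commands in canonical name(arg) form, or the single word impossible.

initial: joint angles (θ0=180°, θ1=180°, e=2)
t=1 rotate(1, 90) ⇒ joint angles (θ0=180°, θ1=270°, e=2)
all 4 alternatives checked — unique.

rotate(1, 90)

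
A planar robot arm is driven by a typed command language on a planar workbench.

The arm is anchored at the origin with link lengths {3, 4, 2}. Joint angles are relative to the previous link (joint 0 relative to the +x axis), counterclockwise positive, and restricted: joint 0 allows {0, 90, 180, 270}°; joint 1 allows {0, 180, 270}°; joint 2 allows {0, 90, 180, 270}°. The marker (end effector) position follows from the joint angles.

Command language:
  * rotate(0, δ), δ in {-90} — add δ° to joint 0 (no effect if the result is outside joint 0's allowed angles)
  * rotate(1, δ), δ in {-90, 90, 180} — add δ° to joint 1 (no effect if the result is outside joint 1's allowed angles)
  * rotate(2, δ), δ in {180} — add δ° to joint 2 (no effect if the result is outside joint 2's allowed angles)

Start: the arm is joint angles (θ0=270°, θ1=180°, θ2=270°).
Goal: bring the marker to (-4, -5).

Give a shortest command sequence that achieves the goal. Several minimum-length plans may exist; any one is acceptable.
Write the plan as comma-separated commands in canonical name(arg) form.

t0: joint angles (θ0=270°, θ1=180°, θ2=270°)
t=1 rotate(2, 180) ⇒ joint angles (θ0=270°, θ1=180°, θ2=90°)
t=2 rotate(1, 90) ⇒ joint angles (θ0=270°, θ1=270°, θ2=90°)
shorter routes all fall short; 2 is best.

rotate(2, 180), rotate(1, 90)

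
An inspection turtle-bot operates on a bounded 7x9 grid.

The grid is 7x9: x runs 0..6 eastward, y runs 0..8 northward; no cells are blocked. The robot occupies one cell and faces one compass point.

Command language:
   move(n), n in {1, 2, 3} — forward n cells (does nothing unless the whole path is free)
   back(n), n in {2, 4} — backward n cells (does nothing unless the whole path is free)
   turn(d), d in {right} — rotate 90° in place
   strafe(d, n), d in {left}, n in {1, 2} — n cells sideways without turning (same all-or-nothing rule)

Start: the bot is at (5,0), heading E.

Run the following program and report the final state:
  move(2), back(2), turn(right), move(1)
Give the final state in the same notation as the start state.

initial: at (5,0), heading E
[1] after move(2): at (5,0), heading E
[2] after back(2): at (3,0), heading E
[3] after turn(right): at (3,0), heading S
[4] after move(1): at (3,0), heading S

at (3,0), heading S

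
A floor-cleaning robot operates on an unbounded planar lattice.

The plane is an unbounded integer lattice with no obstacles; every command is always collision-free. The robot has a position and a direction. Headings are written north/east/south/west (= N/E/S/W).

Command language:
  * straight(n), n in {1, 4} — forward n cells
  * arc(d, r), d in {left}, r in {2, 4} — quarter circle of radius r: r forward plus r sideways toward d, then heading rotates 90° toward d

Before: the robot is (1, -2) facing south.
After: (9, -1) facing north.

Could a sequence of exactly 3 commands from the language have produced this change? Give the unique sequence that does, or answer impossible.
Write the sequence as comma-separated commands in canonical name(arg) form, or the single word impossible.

arc(left, 4), arc(left, 4), straight(1)

key: order matters: swapping arc(left, 4) and straight(1) lands elsewhere
initial: (1, -2) facing south
1. arc(left, 4) → (5, -6) facing east
2. arc(left, 4) → (9, -2) facing north
3. straight(1) → (9, -1) facing north
uniquely the one of 64 3-step routes that fits.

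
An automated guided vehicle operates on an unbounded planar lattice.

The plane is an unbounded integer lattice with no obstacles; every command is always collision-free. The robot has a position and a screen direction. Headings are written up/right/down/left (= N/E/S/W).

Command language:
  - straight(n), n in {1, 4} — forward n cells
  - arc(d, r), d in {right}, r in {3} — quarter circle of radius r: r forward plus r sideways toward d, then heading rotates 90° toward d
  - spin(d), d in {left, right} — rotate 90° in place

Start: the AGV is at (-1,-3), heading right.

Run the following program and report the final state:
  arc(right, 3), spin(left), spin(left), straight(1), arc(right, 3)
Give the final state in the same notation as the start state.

from: at (-1,-3), heading right
step 1 (arc(right, 3)): at (2,-6), heading down
step 2 (spin(left)): at (2,-6), heading right
step 3 (spin(left)): at (2,-6), heading up
step 4 (straight(1)): at (2,-5), heading up
step 5 (arc(right, 3)): at (5,-2), heading right

at (5,-2), heading right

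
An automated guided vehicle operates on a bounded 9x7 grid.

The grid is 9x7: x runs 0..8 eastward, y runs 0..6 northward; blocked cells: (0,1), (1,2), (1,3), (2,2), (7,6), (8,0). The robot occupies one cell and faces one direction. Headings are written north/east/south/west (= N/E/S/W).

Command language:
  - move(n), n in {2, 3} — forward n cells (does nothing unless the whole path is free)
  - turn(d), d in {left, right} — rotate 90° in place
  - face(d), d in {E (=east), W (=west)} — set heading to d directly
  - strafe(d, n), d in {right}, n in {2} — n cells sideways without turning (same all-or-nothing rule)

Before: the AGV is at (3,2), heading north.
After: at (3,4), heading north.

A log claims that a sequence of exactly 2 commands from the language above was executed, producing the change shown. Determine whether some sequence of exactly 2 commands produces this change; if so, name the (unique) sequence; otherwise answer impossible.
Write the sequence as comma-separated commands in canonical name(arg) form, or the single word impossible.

move(2), move(3)

key: move(3) would leave the grid, so it does nothing
from: at (3,2), heading north
1. move(2) → at (3,4), heading north
2. move(3) → at (3,4), heading north
all 49 alternatives checked — unique.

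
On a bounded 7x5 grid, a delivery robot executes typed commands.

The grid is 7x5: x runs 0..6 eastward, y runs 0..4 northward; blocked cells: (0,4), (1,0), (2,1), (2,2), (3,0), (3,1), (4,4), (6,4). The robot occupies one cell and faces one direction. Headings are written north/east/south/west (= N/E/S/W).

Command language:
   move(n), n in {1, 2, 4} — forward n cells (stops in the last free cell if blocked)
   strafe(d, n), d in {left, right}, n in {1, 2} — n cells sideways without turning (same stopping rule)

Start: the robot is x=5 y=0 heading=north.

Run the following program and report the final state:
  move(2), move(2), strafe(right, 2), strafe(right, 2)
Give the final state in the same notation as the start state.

x=5 y=4 heading=north

t0: x=5 y=0 heading=north
step 1 (move(2)): x=5 y=2 heading=north
step 2 (move(2)): x=5 y=4 heading=north
step 3 (strafe(right, 2)): x=5 y=4 heading=north
step 4 (strafe(right, 2)): x=5 y=4 heading=north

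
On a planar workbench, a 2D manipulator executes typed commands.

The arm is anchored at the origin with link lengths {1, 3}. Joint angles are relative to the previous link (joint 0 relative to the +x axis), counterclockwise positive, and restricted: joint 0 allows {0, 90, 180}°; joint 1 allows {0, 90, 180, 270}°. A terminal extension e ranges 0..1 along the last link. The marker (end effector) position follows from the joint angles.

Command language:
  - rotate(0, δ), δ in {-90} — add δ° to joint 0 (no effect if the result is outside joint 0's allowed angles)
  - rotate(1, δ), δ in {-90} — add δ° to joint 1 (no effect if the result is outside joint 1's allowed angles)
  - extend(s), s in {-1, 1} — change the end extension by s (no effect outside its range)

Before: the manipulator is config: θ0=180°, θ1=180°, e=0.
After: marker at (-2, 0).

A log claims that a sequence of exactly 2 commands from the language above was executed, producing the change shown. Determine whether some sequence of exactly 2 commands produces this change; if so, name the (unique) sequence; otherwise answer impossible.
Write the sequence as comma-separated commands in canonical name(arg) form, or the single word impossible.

rotate(0, -90), rotate(0, -90)

from: config: θ0=180°, θ1=180°, e=0
[1] after rotate(0, -90): config: θ0=90°, θ1=180°, e=0
[2] after rotate(0, -90): config: θ0=0°, θ1=180°, e=0
uniquely the one of 16 2-step routes that fits.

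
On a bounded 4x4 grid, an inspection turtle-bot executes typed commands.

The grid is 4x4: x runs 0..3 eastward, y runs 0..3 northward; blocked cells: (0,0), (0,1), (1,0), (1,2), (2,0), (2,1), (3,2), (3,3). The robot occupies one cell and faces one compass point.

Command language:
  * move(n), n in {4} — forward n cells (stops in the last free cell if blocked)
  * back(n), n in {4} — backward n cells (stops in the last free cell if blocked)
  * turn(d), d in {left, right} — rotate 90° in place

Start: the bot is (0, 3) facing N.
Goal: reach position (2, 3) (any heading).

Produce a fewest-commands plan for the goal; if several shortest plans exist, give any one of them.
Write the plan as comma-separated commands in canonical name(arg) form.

initial: (0, 3) facing N
[1] after turn(left): (0, 3) facing W
[2] after back(4): (2, 3) facing W
no 1-step plan works, so 2 is optimal.

turn(left), back(4)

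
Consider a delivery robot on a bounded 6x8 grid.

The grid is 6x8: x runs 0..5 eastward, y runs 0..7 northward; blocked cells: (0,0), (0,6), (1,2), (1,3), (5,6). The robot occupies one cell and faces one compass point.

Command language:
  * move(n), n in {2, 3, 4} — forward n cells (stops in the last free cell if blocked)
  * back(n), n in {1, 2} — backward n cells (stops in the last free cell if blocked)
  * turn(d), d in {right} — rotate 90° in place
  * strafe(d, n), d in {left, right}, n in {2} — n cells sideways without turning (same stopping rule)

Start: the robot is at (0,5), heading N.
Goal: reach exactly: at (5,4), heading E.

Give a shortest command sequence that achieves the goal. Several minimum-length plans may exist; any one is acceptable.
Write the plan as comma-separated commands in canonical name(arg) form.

back(1), turn(right), move(2), move(3)

start: at (0,5), heading N
step 1 (back(1)): at (0,4), heading N
step 2 (turn(right)): at (0,4), heading E
step 3 (move(2)): at (2,4), heading E
step 4 (move(3)): at (5,4), heading E
minimal: 4 command(s), checked below 4.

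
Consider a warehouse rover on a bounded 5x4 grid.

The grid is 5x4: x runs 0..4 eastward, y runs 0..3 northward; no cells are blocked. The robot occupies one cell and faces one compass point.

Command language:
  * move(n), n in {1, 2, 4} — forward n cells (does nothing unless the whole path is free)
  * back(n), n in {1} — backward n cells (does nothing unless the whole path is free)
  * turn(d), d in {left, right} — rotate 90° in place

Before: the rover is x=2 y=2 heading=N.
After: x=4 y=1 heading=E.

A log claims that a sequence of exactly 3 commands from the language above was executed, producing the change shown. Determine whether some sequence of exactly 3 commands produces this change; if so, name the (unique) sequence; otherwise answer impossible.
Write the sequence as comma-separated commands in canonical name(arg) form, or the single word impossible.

key: position moved to (4,1) AND the heading swung to E — translation plus rotation needed
initial: x=2 y=2 heading=N
1. back(1) → x=2 y=1 heading=N
2. turn(right) → x=2 y=1 heading=E
3. move(2) → x=4 y=1 heading=E
all 216 alternatives checked — unique.

back(1), turn(right), move(2)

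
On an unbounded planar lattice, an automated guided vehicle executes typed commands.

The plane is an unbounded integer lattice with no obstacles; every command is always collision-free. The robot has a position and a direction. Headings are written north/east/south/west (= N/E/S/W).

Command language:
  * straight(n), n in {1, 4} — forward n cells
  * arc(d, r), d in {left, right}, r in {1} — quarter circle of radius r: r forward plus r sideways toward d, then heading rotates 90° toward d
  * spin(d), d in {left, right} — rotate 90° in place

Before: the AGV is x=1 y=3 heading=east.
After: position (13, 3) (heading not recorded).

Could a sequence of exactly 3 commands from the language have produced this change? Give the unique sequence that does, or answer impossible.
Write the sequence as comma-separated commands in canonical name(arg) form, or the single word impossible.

straight(4), straight(4), straight(4)

t0: x=1 y=3 heading=east
t=1 straight(4) ⇒ x=5 y=3 heading=east
t=2 straight(4) ⇒ x=9 y=3 heading=east
t=3 straight(4) ⇒ x=13 y=3 heading=east
no rival 3-sequence matches.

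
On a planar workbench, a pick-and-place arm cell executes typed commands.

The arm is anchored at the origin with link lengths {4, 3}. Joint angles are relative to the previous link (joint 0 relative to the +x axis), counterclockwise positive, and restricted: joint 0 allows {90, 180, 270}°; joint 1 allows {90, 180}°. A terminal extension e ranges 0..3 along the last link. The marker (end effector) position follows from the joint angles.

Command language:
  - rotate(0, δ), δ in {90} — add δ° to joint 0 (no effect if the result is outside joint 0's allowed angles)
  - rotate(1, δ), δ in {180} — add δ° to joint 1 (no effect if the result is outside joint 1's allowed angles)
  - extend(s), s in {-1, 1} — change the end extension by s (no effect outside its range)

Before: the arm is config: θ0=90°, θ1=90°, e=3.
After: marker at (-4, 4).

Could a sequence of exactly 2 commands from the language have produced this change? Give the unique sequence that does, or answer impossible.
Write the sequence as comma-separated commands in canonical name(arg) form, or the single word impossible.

t0: config: θ0=90°, θ1=90°, e=3
step 1 (extend(-1)): config: θ0=90°, θ1=90°, e=2
step 2 (extend(-1)): config: θ0=90°, θ1=90°, e=1
all 16 alternatives checked — unique.

extend(-1), extend(-1)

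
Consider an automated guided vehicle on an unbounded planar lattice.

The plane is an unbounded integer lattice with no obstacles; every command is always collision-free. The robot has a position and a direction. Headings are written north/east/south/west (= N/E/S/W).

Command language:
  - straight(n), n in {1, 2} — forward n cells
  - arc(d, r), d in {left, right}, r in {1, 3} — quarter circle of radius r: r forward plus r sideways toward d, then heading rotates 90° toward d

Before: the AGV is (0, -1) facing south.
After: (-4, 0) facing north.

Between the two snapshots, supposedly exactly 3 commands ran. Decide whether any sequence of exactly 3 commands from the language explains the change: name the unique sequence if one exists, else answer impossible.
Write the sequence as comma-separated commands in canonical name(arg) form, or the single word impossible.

straight(1), arc(right, 1), arc(right, 3)

key: position moved to (-4,0) AND the heading swung to N — translation plus rotation needed
initial: (0, -1) facing south
[1] after straight(1): (0, -2) facing south
[2] after arc(right, 1): (-1, -3) facing west
[3] after arc(right, 3): (-4, 0) facing north
all 216 alternatives checked — unique.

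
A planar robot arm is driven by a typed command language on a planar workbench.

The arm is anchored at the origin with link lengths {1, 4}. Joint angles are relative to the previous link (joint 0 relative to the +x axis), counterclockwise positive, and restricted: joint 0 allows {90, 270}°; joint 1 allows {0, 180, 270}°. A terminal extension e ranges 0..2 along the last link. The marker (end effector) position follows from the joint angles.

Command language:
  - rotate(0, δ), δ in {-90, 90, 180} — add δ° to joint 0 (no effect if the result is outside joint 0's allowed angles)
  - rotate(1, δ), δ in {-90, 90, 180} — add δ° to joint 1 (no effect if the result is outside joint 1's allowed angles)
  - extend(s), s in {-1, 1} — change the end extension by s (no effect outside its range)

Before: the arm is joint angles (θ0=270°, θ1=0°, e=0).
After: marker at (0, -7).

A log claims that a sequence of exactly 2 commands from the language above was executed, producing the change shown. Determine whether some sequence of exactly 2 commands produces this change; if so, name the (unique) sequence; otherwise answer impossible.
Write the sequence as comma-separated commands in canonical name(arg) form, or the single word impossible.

t0: joint angles (θ0=270°, θ1=0°, e=0)
1. extend(1) → joint angles (θ0=270°, θ1=0°, e=1)
2. extend(1) → joint angles (θ0=270°, θ1=0°, e=2)
no other 2-command option fits: unique.

extend(1), extend(1)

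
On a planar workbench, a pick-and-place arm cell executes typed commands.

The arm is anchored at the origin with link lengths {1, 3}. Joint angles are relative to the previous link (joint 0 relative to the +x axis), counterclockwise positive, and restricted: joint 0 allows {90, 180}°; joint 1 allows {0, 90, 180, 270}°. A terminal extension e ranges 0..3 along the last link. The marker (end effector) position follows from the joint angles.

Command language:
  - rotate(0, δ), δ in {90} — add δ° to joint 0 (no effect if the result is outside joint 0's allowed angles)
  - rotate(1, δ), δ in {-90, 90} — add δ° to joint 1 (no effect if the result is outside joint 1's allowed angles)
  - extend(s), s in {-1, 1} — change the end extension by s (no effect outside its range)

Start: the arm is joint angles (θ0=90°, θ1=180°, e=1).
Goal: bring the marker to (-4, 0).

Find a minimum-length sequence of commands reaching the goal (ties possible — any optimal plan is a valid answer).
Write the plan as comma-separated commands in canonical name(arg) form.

t0: joint angles (θ0=90°, θ1=180°, e=1)
[1] after extend(-1): joint angles (θ0=90°, θ1=180°, e=0)
[2] after rotate(1, 90): joint angles (θ0=90°, θ1=270°, e=0)
[3] after rotate(1, 90): joint angles (θ0=90°, θ1=0°, e=0)
[4] after rotate(0, 90): joint angles (θ0=180°, θ1=0°, e=0)
no 3-step plan works, so 4 is optimal.

extend(-1), rotate(1, 90), rotate(1, 90), rotate(0, 90)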